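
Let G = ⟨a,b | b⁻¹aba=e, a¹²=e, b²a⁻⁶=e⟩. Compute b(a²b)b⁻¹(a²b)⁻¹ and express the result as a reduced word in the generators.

[b, (a²b)] = b·(a²b)·b⁻¹·(a²b)⁻¹.
  b · (a²b) = a⁴
  (a⁴) · (b⁻¹) = a⁴b⁻¹
  (a⁴b⁻¹) · (a²b⁻¹) = a⁸

Answer: a⁸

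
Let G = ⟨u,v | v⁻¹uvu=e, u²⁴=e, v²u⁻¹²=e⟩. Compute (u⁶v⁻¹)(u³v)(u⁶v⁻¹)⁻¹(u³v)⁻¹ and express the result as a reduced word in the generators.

[(u⁶v⁻¹), (u³v)] = (u⁶v⁻¹)·(u³v)·(u⁶v⁻¹)⁻¹·(u³v)⁻¹.
  (u⁶v⁻¹) · (u³v) = u³
  (u³) · (u⁶v) = u⁹v
  (u⁹v) · (u³v⁻¹) = u⁶

Answer: u⁶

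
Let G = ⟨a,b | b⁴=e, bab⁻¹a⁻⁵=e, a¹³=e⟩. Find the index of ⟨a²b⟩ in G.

First find ord(a²b) by computing successive powers:
  (a²b)¹ = a²b, (a²b)² = a¹²b², (a²b)³ = a¹⁰b³, (a²b)⁴ = e.
So |⟨a²b⟩| = ord(a²b) = 4. With |G| = 52, by Lagrange [G : ⟨a²b⟩] = 52/4 = 13.

Answer: 13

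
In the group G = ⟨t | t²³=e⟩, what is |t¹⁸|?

Compute successive powers until reaching e:
  (t¹⁸)¹ = t¹⁸, (t¹⁸)² = t¹³, (t¹⁸)³ = t⁸, (t¹⁸)⁴ = t³, (t¹⁸)⁵ = t²¹, (t¹⁸)⁶ = t¹⁶, (t¹⁸)⁷ = t¹¹, (t¹⁸)⁸ = t⁶, (t¹⁸)⁹ = t, (t¹⁸)¹⁰ = t¹⁹, (t¹⁸)¹¹ = t¹⁴, (t¹⁸)¹² = t⁹, (t¹⁸)¹³ = t⁴, (t¹⁸)¹⁴ = t²², (t¹⁸)¹⁵ = t¹⁷, (t¹⁸)¹⁶ = t¹², (t¹⁸)¹⁷ = t⁷, (t¹⁸)¹⁸ = t², (t¹⁸)¹⁹ = t²⁰, (t¹⁸)²⁰ = t¹⁵, (t¹⁸)²¹ = t¹⁰, (t¹⁸)²² = t⁵, (t¹⁸)²³ = e.
The smallest positive k with (t¹⁸)ᵏ = e is 23.

Answer: 23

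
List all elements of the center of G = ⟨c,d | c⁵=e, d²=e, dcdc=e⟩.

An element z ∈ Z(G) iff z commutes with every generator.
For example e is central: e·c = c = c·e; e·d = d = d·e.
Whereas c ∉ Z(G) since c·d = cd ≠ c⁴d = d·c.
Checking each of the 10 elements this way gives Z(G) = {e}, of order 1.

Answer: {e}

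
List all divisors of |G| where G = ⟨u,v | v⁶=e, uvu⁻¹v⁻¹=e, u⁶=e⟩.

|G| = 36 = 2² · 3². By Lagrange's theorem the order of any subgroup divides 36; the divisors of 36 are 1, 2, 3, 4, 6, 9, 12, 18, 36.

Answer: 1, 2, 3, 4, 6, 9, 12, 18, 36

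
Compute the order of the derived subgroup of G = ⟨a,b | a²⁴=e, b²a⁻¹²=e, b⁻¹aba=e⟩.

G' = [G, G] is generated by all commutators. The generator-pair commutators are: [a, b] = a².
The subgroup they normally generate is {e, a², a⁴, a⁶, a⁸, a¹⁰, a¹², a¹⁴, a¹⁶, a¹⁸, a²⁰, a²²}, of order 12.
Check: |G/G'| = 48/12 = 4 is the order of the abelianisation.

Answer: 12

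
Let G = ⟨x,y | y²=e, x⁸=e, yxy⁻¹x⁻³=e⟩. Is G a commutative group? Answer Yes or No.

x·y = xy but y·x = x³y, so x·y ≠ y·x and G is not abelian.

Answer: No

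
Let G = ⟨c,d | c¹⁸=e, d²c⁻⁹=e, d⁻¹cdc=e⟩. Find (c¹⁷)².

Compute successive powers of (c¹⁷), reducing at each step:
  (c¹⁷)²: (c¹⁷) · c¹⁷ = c¹⁶

Answer: c¹⁶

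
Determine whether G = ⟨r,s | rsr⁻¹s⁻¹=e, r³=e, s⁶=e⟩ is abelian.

Each pair of generators commutes: r·s = rs = s·r. Since the generators pairwise commute, every element of G commutes with every other, so G is abelian.

Answer: Yes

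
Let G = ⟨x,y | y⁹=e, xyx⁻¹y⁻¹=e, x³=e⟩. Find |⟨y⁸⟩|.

|⟨y⁸⟩| equals the order of y⁸. Compute successive powers until reaching e:
  (y⁸)¹ = y⁸, (y⁸)² = y⁷, (y⁸)³ = y⁶, (y⁸)⁴ = y⁵, (y⁸)⁵ = y⁴, (y⁸)⁶ = y³, (y⁸)⁷ = y², (y⁸)⁸ = y, (y⁸)⁹ = e.
The smallest positive k with (y⁸)ᵏ = e is 9, so |⟨y⁸⟩| = 9.

Answer: 9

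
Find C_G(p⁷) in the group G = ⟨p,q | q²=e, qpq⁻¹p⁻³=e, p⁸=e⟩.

⟨p⁷⟩ ⊆ C_G(p⁷) since powers of p⁷ commute with p⁷; so |C_G(p⁷)| ≥ |⟨p⁷⟩| = 8.
By orbit–stabilizer, |C_G(p⁷)| = |G| / |conj. class of p⁷| = 16 / 2 = 8.
The 8 elements commuting with p⁷ are {e, p, p², p³, p⁴, p⁵, p⁶, p⁷}.

Answer: {e, p, p², p³, p⁴, p⁵, p⁶, p⁷}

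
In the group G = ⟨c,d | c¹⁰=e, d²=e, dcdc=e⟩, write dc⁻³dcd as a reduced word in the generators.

Multiply left to right, reducing at each step:
  d · c⁻³ = c³d
  (c³d) · d = c³
  (c³) · c = c⁴
  (c⁴) · d = c⁴d

Answer: c⁴d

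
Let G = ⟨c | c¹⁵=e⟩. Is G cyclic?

|G| = 15. The element c has order 15 (its powers give 15 distinct elements), so ⟨c⟩ = G and G is cyclic.

Answer: Yes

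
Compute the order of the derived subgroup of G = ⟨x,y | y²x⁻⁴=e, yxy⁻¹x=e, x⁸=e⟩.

G' = [G, G] is generated by all commutators. The generator-pair commutators are: [x, y] = x².
The subgroup they normally generate is {e, x², x⁴, x⁶}, of order 4.
Check: |G/G'| = 16/4 = 4 is the order of the abelianisation.

Answer: 4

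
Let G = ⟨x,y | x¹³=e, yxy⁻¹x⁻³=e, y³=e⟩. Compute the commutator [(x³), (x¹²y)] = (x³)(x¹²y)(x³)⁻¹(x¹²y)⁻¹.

[(x³), (x¹²y)] = (x³)·(x¹²y)·(x³)⁻¹·(x¹²y)⁻¹.
  (x³) · (x¹²y) = x²y
  (x²y) · (x¹⁰) = x⁶y
  (x⁶y) · (x⁹y²) = x⁷

Answer: x⁷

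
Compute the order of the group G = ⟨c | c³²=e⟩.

G is generated by a single element, so G is cyclic. The relator gives c³² = e and no smaller power is forced to be e, so the 32 powers {c, e, c², c³, c⁴, c⁵, c⁶, c⁷, c⁸, c⁹, c²², c²³, c²¹, c²⁰, c²⁴, c²⁵, c²⁶, c²⁷, c²⁸, c²⁹, c³¹, c³⁰, c¹², c¹³, c¹¹, c¹⁰, c¹⁴, c¹⁵, c¹⁶, c¹⁷, c¹⁸, c¹⁹} are distinct. Hence |G| = 32.

Answer: 32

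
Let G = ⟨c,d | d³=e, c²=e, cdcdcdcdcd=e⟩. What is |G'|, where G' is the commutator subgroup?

G' = [G, G] is generated by all commutators. The generator-pair commutators are: [c, d] = cdcd².
The subgroup they normally generate is {e, c, d, d², cd, cdc, cdcd, cdcdc, d²cd²c, d²cd², d²c, cd², dc, dcd, dcdc, cd²cd²c, cd²cd², cd²c, d²cd, d²cdc, d²cdcd, dcd²cd², dcd²c, dcd², cdcd², cd²cd, cd²cdc, cd²cdcd, cdcd²cd², cdcd²c, d²cd²cd, cdcd²cd, cdcd²cdc, cdcd²cdcd, d²cd²cdcd², d²cd²cdc, d²cd²cdcd, d²cdcd²cd², d²cdcd²c, d²cdcd², dcdcd², dcd²cd, dcd²cdc, dcd²cdcd, dcdcd²cd², dcdcd²c, dcdcd²cd, cd²cdcd²cd², cd²cdcd²c, cd²cdcd², d²cdcd²cd, d²cdcd²cdc, dcd²cdcd²c, dcd²cdcd², cd²cdcd²cd, cd²cdcd²cdc, cdcd²cdcd²c, cdcd²cdcd², cdcd²cdcd²cd, dcd²cdcd²cd}, of order 60.
Check: |G/G'| = 60/60 = 1 is the order of the abelianisation.

Answer: 60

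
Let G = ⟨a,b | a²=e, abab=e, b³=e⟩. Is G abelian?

a·b = ab but b·a = ab², so a·b ≠ b·a and G is not abelian.

Answer: No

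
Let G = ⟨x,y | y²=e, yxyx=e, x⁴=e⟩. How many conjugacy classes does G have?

The conjugacy classes (representative and size) are:
  [e] (size 1), [x] (size 2), [x²] (size 1), [x²y] (size 2), [x³y] (size 2).
Class equation: 1 + 2 + 1 + 2 + 2 = 8 = |G|. So G has 5 conjugacy classes.

Answer: 5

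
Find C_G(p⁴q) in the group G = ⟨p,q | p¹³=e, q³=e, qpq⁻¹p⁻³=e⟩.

⟨p⁴q⟩ ⊆ C_G(p⁴q) since powers of p⁴q commute with p⁴q; so |C_G(p⁴q)| ≥ |⟨p⁴q⟩| = 3.
By orbit–stabilizer, |C_G(p⁴q)| = |G| / |conj. class of p⁴q| = 39 / 13 = 3.
The 3 elements commuting with p⁴q are {e, p⁴q, p³q²}.

Answer: {e, p⁴q, p³q²}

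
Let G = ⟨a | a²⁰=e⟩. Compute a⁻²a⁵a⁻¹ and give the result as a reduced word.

Multiply left to right, reducing at each step:
  (a¹⁸) · a⁵ = a³
  (a³) · a⁻¹ = a²

Answer: a²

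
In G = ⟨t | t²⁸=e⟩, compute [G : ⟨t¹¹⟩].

First find ord(t¹¹) by computing successive powers:
  (t¹¹)¹ = t¹¹, (t¹¹)² = t²², (t¹¹)³ = t⁵, (t¹¹)⁴ = t¹⁶, (t¹¹)⁵ = t²⁷, (t¹¹)⁶ = t¹⁰, (t¹¹)⁷ = t²¹, (t¹¹)⁸ = t⁴, (t¹¹)⁹ = t¹⁵, (t¹¹)¹⁰ = t²⁶, (t¹¹)¹¹ = t⁹, (t¹¹)¹² = t²⁰, (t¹¹)¹³ = t³, (t¹¹)¹⁴ = t¹⁴, (t¹¹)¹⁵ = t²⁵, (t¹¹)¹⁶ = t⁸, (t¹¹)¹⁷ = t¹⁹, (t¹¹)¹⁸ = t², (t¹¹)¹⁹ = t¹³, (t¹¹)²⁰ = t²⁴, (t¹¹)²¹ = t⁷, (t¹¹)²² = t¹⁸, (t¹¹)²³ = t, (t¹¹)²⁴ = t¹², (t¹¹)²⁵ = t²³, (t¹¹)²⁶ = t⁶, (t¹¹)²⁷ = t¹⁷, (t¹¹)²⁸ = e.
So |⟨t¹¹⟩| = ord(t¹¹) = 28. With |G| = 28, by Lagrange [G : ⟨t¹¹⟩] = 28/28 = 1.

Answer: 1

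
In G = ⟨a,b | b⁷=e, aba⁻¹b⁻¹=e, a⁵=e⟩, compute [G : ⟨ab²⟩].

First find ord(ab²) by computing successive powers:
  (ab²)¹ = ab², (ab²)² = a²b⁴, (ab²)³ = a³b⁶, (ab²)⁴ = a⁴b, (ab²)⁵ = b³, (ab²)⁶ = ab⁵, (ab²)⁷ = a², (ab²)⁸ = a³b², (ab²)⁹ = a⁴b⁴, (ab²)¹⁰ = b⁶, (ab²)¹¹ = ab, (ab²)¹² = a²b³, (ab²)¹³ = a³b⁵, (ab²)¹⁴ = a⁴, (ab²)¹⁵ = b², (ab²)¹⁶ = ab⁴, (ab²)¹⁷ = a²b⁶, (ab²)¹⁸ = a³b, (ab²)¹⁹ = a⁴b³, (ab²)²⁰ = b⁵, (ab²)²¹ = a, (ab²)²² = a²b², (ab²)²³ = a³b⁴, (ab²)²⁴ = a⁴b⁶, (ab²)²⁵ = b, (ab²)²⁶ = ab³, (ab²)²⁷ = a²b⁵, (ab²)²⁸ = a³, (ab²)²⁹ = a⁴b², (ab²)³⁰ = b⁴, (ab²)³¹ = ab⁶, (ab²)³² = a²b, (ab²)³³ = a³b³, (ab²)³⁴ = a⁴b⁵, (ab²)³⁵ = e.
So |⟨ab²⟩| = ord(ab²) = 35. With |G| = 35, by Lagrange [G : ⟨ab²⟩] = 35/35 = 1.

Answer: 1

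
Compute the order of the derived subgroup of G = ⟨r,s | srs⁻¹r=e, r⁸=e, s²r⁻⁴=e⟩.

G' = [G, G] is generated by all commutators. The generator-pair commutators are: [r, s] = r².
The subgroup they normally generate is {e, r², r⁴, r⁶}, of order 4.
Check: |G/G'| = 16/4 = 4 is the order of the abelianisation.

Answer: 4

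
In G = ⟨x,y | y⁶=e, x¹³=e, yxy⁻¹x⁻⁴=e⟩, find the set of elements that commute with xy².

⟨xy²⟩ ⊆ C_G(xy²) since powers of xy² commute with xy²; so |C_G(xy²)| ≥ |⟨xy²⟩| = 3.
By orbit–stabilizer, |C_G(xy²)| = |G| / |conj. class of xy²| = 78 / 13 = 6.
The 6 elements commuting with xy² are {e, xy², x⁴y⁴, x⁸y, x¹¹y⁵, x¹²y³}.

Answer: {e, xy², x⁴y⁴, x⁸y, x¹¹y⁵, x¹²y³}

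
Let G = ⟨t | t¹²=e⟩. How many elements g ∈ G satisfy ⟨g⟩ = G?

G is cyclic of order 12. An element generates G iff its order is 12, and a cyclic group of order 12 has exactly φ(12) = 4 such elements.

Answer: 4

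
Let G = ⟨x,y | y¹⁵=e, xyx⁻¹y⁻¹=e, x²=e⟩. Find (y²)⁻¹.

The order of (y²) is 15 (smallest k with (y²)ᵏ = e), so (y²)⁻¹ = (y²)¹⁴ = y¹³.
Check: (y²) · (y¹³) → (y²) · y¹³ = e, giving e as required.

Answer: y¹³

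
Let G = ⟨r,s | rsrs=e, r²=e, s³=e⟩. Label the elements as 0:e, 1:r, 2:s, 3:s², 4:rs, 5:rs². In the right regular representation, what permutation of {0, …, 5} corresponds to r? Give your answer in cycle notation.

(0 1)(2 5)(3 4)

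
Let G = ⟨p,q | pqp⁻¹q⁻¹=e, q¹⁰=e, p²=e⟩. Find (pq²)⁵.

Compute successive powers of (pq²), reducing at each step:
  (pq²)²: (pq²) · p = q²;   (q²) · q² = q⁴
  (pq²)³: (q⁴) · p = pq⁴;   (pq⁴) · q² = pq⁶
  (pq²)⁴: (pq⁶) · p = q⁶;   (q⁶) · q² = q⁸
  (pq²)⁵: (q⁸) · p = pq⁸;   (pq⁸) · q² = p

Answer: p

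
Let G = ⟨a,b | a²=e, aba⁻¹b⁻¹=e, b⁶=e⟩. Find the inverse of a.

The order of a is 2 (smallest k with aᵏ = e), so a⁻¹ = a¹ = a.
Check: a · a → a · a = e, giving e as required.

Answer: a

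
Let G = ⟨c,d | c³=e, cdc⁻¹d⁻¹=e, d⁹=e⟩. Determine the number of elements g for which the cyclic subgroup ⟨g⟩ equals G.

⟨g⟩ = G would require ord(g) = |G| = 27, but the maximum element order in G is 9 < 27. So G is not cyclic and no single element generates it: the count is 0.

Answer: 0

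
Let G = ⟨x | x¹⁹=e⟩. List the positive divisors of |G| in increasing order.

|G| = 19 = 19. By Lagrange's theorem the order of any subgroup divides 19; the divisors of 19 are 1, 19.

Answer: 1, 19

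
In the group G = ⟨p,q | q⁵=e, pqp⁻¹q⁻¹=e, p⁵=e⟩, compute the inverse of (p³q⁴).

The order of (p³q⁴) is 5 (smallest k with (p³q⁴)ᵏ = e), so (p³q⁴)⁻¹ = (p³q⁴)⁴ = p²q.
Check: (p³q⁴) · (p²q) → (p³q⁴) · p² = q⁴;   (q⁴) · q = e, giving e as required.

Answer: p²q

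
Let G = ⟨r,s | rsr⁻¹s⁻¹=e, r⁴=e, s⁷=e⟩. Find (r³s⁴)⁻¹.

The order of (r³s⁴) is 28 (smallest k with (r³s⁴)ᵏ = e), so (r³s⁴)⁻¹ = (r³s⁴)²⁷ = rs³.
Check: (r³s⁴) · (rs³) → (r³s⁴) · r = s⁴;   (s⁴) · s³ = e, giving e as required.

Answer: rs³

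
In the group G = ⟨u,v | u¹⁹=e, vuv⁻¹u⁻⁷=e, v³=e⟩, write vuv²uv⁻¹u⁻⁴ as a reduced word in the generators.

Multiply left to right, reducing at each step:
  v · u = u⁷v
  (u⁷v) · v² = u⁷
  (u⁷) · u = u⁸
  (u⁸) · v⁻¹ = u⁸v²
  (u⁸v²) · u⁻⁴ = u²v²

Answer: u²v²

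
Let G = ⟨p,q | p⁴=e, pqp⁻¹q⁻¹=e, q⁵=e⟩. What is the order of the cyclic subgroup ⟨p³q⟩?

|⟨p³q⟩| equals the order of p³q. Compute successive powers until reaching e:
  (p³q)¹ = p³q, (p³q)² = p²q², (p³q)³ = pq³, (p³q)⁴ = q⁴, (p³q)⁵ = p³, (p³q)⁶ = p²q, (p³q)⁷ = pq², (p³q)⁸ = q³, (p³q)⁹ = p³q⁴, (p³q)¹⁰ = p², (p³q)¹¹ = pq, (p³q)¹² = q², (p³q)¹³ = p³q³, (p³q)¹⁴ = p²q⁴, (p³q)¹⁵ = p, (p³q)¹⁶ = q, (p³q)¹⁷ = p³q², (p³q)¹⁸ = p²q³, (p³q)¹⁹ = pq⁴, (p³q)²⁰ = e.
The smallest positive k with (p³q)ᵏ = e is 20, so |⟨p³q⟩| = 20.

Answer: 20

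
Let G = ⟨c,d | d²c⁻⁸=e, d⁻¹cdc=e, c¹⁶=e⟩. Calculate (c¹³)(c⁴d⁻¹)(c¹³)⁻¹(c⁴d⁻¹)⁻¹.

[(c¹³), (c⁴d⁻¹)] = (c¹³)·(c⁴d⁻¹)·(c¹³)⁻¹·(c⁴d⁻¹)⁻¹.
  (c¹³) · (c⁴d⁻¹) = cd⁻¹
  (cd⁻¹) · (c³) = c⁶d
  (c⁶d) · (c⁴d) = c¹⁰

Answer: c¹⁰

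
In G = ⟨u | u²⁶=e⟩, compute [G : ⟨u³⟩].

First find ord(u³) by computing successive powers:
  (u³)¹ = u³, (u³)² = u⁶, (u³)³ = u⁹, (u³)⁴ = u¹², (u³)⁵ = u¹⁵, (u³)⁶ = u¹⁸, (u³)⁷ = u²¹, (u³)⁸ = u²⁴, (u³)⁹ = u, (u³)¹⁰ = u⁴, (u³)¹¹ = u⁷, (u³)¹² = u¹⁰, (u³)¹³ = u¹³, (u³)¹⁴ = u¹⁶, (u³)¹⁵ = u¹⁹, (u³)¹⁶ = u²², (u³)¹⁷ = u²⁵, (u³)¹⁸ = u², (u³)¹⁹ = u⁵, (u³)²⁰ = u⁸, (u³)²¹ = u¹¹, (u³)²² = u¹⁴, (u³)²³ = u¹⁷, (u³)²⁴ = u²⁰, (u³)²⁵ = u²³, (u³)²⁶ = e.
So |⟨u³⟩| = ord(u³) = 26. With |G| = 26, by Lagrange [G : ⟨u³⟩] = 26/26 = 1.

Answer: 1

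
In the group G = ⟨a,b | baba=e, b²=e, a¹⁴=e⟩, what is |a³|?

Compute successive powers until reaching e:
  (a³)¹ = a³, (a³)² = a⁶, (a³)³ = a⁹, (a³)⁴ = a¹², (a³)⁵ = a, (a³)⁶ = a⁴, (a³)⁷ = a⁷, (a³)⁸ = a¹⁰, (a³)⁹ = a¹³, (a³)¹⁰ = a², (a³)¹¹ = a⁵, (a³)¹² = a⁸, (a³)¹³ = a¹¹, (a³)¹⁴ = e.
The smallest positive k with (a³)ᵏ = e is 14.

Answer: 14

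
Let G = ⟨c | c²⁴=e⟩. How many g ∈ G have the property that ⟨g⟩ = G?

G is cyclic of order 24. An element generates G iff its order is 24, and a cyclic group of order 24 has exactly φ(24) = 8 such elements.

Answer: 8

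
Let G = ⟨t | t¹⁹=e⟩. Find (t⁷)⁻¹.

The order of (t⁷) is 19 (smallest k with (t⁷)ᵏ = e), so (t⁷)⁻¹ = (t⁷)¹⁸ = t¹².
Check: (t⁷) · (t¹²) → (t⁷) · t¹² = e, giving e as required.

Answer: t¹²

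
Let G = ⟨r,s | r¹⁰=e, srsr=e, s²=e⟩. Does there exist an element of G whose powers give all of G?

Every cyclic group is abelian. But r·s = rs while s·r = r⁹s, so r·s ≠ s·r and G is not abelian. Hence G is not cyclic.

Answer: No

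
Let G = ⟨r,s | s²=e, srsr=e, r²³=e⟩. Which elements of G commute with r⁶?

⟨r⁶⟩ ⊆ C_G(r⁶) since powers of r⁶ commute with r⁶; so |C_G(r⁶)| ≥ |⟨r⁶⟩| = 23.
By orbit–stabilizer, |C_G(r⁶)| = |G| / |conj. class of r⁶| = 46 / 2 = 23.
The 23 elements commuting with r⁶ are {e, r, r², r³, r⁴, r⁵, r⁶, r⁷, r⁸, r⁹, r¹⁰, r¹¹, r¹², r¹³, r¹⁴, r¹⁵, r¹⁶, r¹⁷, r¹⁸, r¹⁹, r²⁰, r²¹, r²²}.

Answer: {e, r, r², r³, r⁴, r⁵, r⁶, r⁷, r⁸, r⁹, r¹⁰, r¹¹, r¹², r¹³, r¹⁴, r¹⁵, r¹⁶, r¹⁷, r¹⁸, r¹⁹, r²⁰, r²¹, r²²}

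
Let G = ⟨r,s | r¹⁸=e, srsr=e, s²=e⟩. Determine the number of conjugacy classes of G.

The conjugacy classes (representative and size) are:
  [e] (size 1), [r] (size 2), [r²] (size 2), [r³] (size 2), [r¹⁴] (size 2), [r⁵] (size 2), [r¹²] (size 2), [r⁷] (size 2), [r¹⁰] (size 2), [r⁹] (size 1), [r¹⁰s] (size 9), [rs] (size 9).
Class equation: 1 + 2 + 2 + 2 + 2 + 2 + 2 + 2 + 2 + 1 + 9 + 9 = 36 = |G|. So G has 12 conjugacy classes.

Answer: 12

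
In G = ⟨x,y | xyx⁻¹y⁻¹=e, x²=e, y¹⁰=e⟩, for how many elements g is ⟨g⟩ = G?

⟨g⟩ = G would require ord(g) = |G| = 20, but the maximum element order in G is 10 < 20. So G is not cyclic and no single element generates it: the count is 0.

Answer: 0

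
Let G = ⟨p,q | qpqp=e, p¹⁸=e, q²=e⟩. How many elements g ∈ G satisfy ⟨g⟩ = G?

⟨g⟩ = G would require ord(g) = |G| = 36, but the maximum element order in G is 18 < 36. So G is not cyclic and no single element generates it: the count is 0.

Answer: 0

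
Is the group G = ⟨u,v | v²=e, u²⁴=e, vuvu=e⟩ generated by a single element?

Every cyclic group is abelian. But u·v = uv while v·u = u²³v, so u·v ≠ v·u and G is not abelian. Hence G is not cyclic.

Answer: No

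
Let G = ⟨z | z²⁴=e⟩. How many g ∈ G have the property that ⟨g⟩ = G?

G is cyclic of order 24. An element generates G iff its order is 24, and a cyclic group of order 24 has exactly φ(24) = 8 such elements.

Answer: 8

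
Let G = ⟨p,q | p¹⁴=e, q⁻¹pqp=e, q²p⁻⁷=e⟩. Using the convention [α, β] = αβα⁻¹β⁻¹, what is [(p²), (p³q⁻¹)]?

[(p²), (p³q⁻¹)] = (p²)·(p³q⁻¹)·(p²)⁻¹·(p³q⁻¹)⁻¹.
  (p²) · (p³q⁻¹) = p⁵q⁻¹
  (p⁵q⁻¹) · (p¹²) = q
  q · (p³q) = p⁴

Answer: p⁴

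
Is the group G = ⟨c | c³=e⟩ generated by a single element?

|G| = 3. The element c has order 3 (its powers give 3 distinct elements), so ⟨c⟩ = G and G is cyclic.

Answer: Yes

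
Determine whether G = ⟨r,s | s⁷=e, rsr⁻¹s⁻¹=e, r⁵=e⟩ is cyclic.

|G| = 35. The element rs has order 35 (its powers give 35 distinct elements), so ⟨rs⟩ = G and G is cyclic.

Answer: Yes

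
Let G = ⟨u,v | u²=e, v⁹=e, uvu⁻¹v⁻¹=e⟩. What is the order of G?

Enumerate words in the generators, reducing via the relations: the distinct elements are
  {e, u, v, uv, v², v³, v⁴, v⁵, v⁶, v⁷, v⁸, uv², uv³, uv⁴, uv⁵, uv⁶, uv⁷, uv⁸}.
No further products give new elements, so |G| = 18.

Answer: 18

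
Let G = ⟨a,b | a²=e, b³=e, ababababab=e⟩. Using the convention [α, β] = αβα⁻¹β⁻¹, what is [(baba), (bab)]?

[(baba), (bab)] = (baba)·(bab)·(baba)⁻¹·(bab)⁻¹.
  (baba) · (bab) = ab²a
  (ab²a) · (ab²ab²) = abab²
  (abab²) · (b²ab²) = b²ab²ab

Answer: b²ab²ab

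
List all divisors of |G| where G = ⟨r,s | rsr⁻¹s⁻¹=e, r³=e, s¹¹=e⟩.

|G| = 33 = 3 · 11. By Lagrange's theorem the order of any subgroup divides 33; the divisors of 33 are 1, 3, 11, 33.

Answer: 1, 3, 11, 33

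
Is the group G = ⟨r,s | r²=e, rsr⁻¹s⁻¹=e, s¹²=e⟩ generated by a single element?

|G| = 24, but the maximum element order in G is 12 < 24. No single element generates all of G, so G is not cyclic.

Answer: No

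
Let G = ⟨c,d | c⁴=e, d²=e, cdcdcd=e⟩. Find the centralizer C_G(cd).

⟨cd⟩ ⊆ C_G(cd) since powers of cd commute with cd; so |C_G(cd)| ≥ |⟨cd⟩| = 3.
By orbit–stabilizer, |C_G(cd)| = |G| / |conj. class of cd| = 24 / 8 = 3.
The 3 elements commuting with cd are {e, cd, dc³}.

Answer: {e, cd, dc³}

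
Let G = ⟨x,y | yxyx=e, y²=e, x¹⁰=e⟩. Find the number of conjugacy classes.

The conjugacy classes (representative and size) are:
  [e] (size 1), [x] (size 2), [x²] (size 2), [x³] (size 2), [x⁴] (size 2), [x⁵] (size 1), [x²y] (size 5), [x³y] (size 5).
Class equation: 1 + 2 + 2 + 2 + 2 + 1 + 5 + 5 = 20 = |G|. So G has 8 conjugacy classes.

Answer: 8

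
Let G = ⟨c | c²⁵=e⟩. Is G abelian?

G has a single generator, so G is cyclic and hence abelian.

Answer: Yes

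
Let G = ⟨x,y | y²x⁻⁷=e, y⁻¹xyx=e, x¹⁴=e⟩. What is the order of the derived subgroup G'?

G' = [G, G] is generated by all commutators. The generator-pair commutators are: [x, y] = x².
The subgroup they normally generate is {e, x², x⁴, x⁶, x⁸, x¹⁰, x¹²}, of order 7.
Check: |G/G'| = 28/7 = 4 is the order of the abelianisation.

Answer: 7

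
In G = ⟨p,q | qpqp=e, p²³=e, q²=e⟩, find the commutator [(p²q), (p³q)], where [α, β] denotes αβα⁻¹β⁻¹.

[(p²q), (p³q)] = (p²q)·(p³q)·(p²q)⁻¹·(p³q)⁻¹.
  (p²q) · (p³q) = p²²
  (p²²) · (p²q) = pq
  (pq) · (p³q) = p²¹

Answer: p²¹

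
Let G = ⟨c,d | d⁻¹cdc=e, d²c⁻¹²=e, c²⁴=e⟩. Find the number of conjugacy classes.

The conjugacy classes (representative and size) are:
  [e] (size 1), [c] (size 2), [c²] (size 2), [c³] (size 2), [c⁴] (size 2), [c⁵] (size 2), [c¹⁸] (size 2), [c⁷] (size 2), [c¹⁶] (size 2), [c¹⁵] (size 2), [c¹⁴] (size 2), [c¹³] (size 2), [c¹²] (size 1), [c⁶d] (size 12), [c⁵d⁻¹] (size 12).
Class equation: 1 + 2 + 2 + 2 + 2 + 2 + 2 + 2 + 2 + 2 + 2 + 2 + 1 + 12 + 12 = 48 = |G|. So G has 15 conjugacy classes.

Answer: 15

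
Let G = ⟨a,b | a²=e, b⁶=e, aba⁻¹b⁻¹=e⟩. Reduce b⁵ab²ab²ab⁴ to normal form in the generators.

Multiply left to right, reducing at each step:
  (b⁵) · a = ab⁵
  (ab⁵) · b² = ab
  (ab) · a = b
  b · b² = b³
  (b³) · a = ab³
  (ab³) · b⁴ = ab

Answer: ab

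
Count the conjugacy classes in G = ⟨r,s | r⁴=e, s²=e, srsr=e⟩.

The conjugacy classes (representative and size) are:
  [e] (size 1), [r] (size 2), [r²] (size 1), [r²s] (size 2), [r³s] (size 2).
Class equation: 1 + 2 + 1 + 2 + 2 = 8 = |G|. So G has 5 conjugacy classes.

Answer: 5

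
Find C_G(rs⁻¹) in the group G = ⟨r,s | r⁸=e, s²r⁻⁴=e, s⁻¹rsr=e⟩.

⟨rs⁻¹⟩ ⊆ C_G(rs⁻¹) since powers of rs⁻¹ commute with rs⁻¹; so |C_G(rs⁻¹)| ≥ |⟨rs⁻¹⟩| = 4.
By orbit–stabilizer, |C_G(rs⁻¹)| = |G| / |conj. class of rs⁻¹| = 16 / 4 = 4.
The 4 elements commuting with rs⁻¹ are {e, r⁴, rs, rs⁻¹}.

Answer: {e, r⁴, rs, rs⁻¹}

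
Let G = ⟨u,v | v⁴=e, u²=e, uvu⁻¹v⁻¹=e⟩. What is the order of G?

Enumerate words in the generators, reducing via the relations: the distinct elements are
  {e, u, v, uv, v², v³, uv², uv³}.
No further products give new elements, so |G| = 8.

Answer: 8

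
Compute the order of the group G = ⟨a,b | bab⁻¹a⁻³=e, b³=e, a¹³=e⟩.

Enumerate words in the generators, reducing via the relations: the distinct elements are
  {a, b, e, ab, a², a³, a⁴, a⁵, a⁶, a⁷, a⁸, a⁹, b², ab², a²b, a³b, a¹², a¹¹, a¹⁰, a⁴b, a⁵b, a⁶b, a⁷b, a⁸b, a⁹b, a²b², a³b², a¹²b, a¹¹b, a¹⁰b, a⁴b², a⁵b², a⁶b², a⁷b², a⁸b², a⁹b², a¹²b², a¹¹b², a¹⁰b²}.
No further products give new elements, so |G| = 39.

Answer: 39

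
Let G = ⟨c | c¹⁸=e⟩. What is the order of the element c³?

Compute successive powers until reaching e:
  (c³)¹ = c³, (c³)² = c⁶, (c³)³ = c⁹, (c³)⁴ = c¹², (c³)⁵ = c¹⁵, (c³)⁶ = e.
The smallest positive k with (c³)ᵏ = e is 6.

Answer: 6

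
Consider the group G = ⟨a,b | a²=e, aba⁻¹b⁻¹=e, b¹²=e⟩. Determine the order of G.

Enumerate words in the generators, reducing via the relations: the distinct elements are
  {a, b, e, ab, b², b³, b⁴, b⁵, b⁶, b⁷, b⁸, b⁹, ab², ab³, ab⁴, ab⁵, ab⁶, ab⁷, ab⁸, ab⁹, b¹¹, b¹⁰, ab¹¹, ab¹⁰}.
No further products give new elements, so |G| = 24.

Answer: 24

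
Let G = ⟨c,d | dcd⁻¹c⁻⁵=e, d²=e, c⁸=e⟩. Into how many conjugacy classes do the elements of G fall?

The conjugacy classes (representative and size) are:
  [e] (size 1), [c⁵] (size 2), [c²] (size 1), [c⁷] (size 2), [c⁴] (size 1), [c⁶] (size 1), [d] (size 2), [c⁵d] (size 2), [c²d] (size 2), [c³d] (size 2).
Class equation: 1 + 2 + 1 + 2 + 1 + 1 + 2 + 2 + 2 + 2 = 16 = |G|. So G has 10 conjugacy classes.

Answer: 10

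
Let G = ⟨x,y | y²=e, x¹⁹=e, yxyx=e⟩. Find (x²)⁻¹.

The order of (x²) is 19 (smallest k with (x²)ᵏ = e), so (x²)⁻¹ = (x²)¹⁸ = x¹⁷.
Check: (x²) · (x¹⁷) → (x²) · x¹⁷ = e, giving e as required.

Answer: x¹⁷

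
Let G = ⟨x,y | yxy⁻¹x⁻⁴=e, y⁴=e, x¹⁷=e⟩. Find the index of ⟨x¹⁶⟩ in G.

First find ord(x¹⁶) by computing successive powers:
  (x¹⁶)¹ = x¹⁶, (x¹⁶)² = x¹⁵, (x¹⁶)³ = x¹⁴, (x¹⁶)⁴ = x¹³, (x¹⁶)⁵ = x¹², (x¹⁶)⁶ = x¹¹, (x¹⁶)⁷ = x¹⁰, (x¹⁶)⁸ = x⁹, (x¹⁶)⁹ = x⁸, (x¹⁶)¹⁰ = x⁷, (x¹⁶)¹¹ = x⁶, (x¹⁶)¹² = x⁵, (x¹⁶)¹³ = x⁴, (x¹⁶)¹⁴ = x³, (x¹⁶)¹⁵ = x², (x¹⁶)¹⁶ = x, (x¹⁶)¹⁷ = e.
So |⟨x¹⁶⟩| = ord(x¹⁶) = 17. With |G| = 68, by Lagrange [G : ⟨x¹⁶⟩] = 68/17 = 4.

Answer: 4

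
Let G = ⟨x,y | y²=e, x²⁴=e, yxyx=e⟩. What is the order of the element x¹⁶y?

Compute successive powers until reaching e:
  (x¹⁶y)¹ = x¹⁶y, (x¹⁶y)² = e.
The smallest positive k with (x¹⁶y)ᵏ = e is 2.

Answer: 2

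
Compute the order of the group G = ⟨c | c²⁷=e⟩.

G is generated by a single element, so G is cyclic. The relator gives c²⁷ = e and no smaller power is forced to be e, so the 27 powers {c, e, c², c³, c⁴, c⁵, c⁶, c⁷, c⁸, c⁹, c²², c²³, c²¹, c²⁰, c²⁴, c²⁵, c²⁶, c¹², c¹³, c¹¹, c¹⁰, c¹⁴, c¹⁵, c¹⁶, c¹⁷, c¹⁸, c¹⁹} are distinct. Hence |G| = 27.

Answer: 27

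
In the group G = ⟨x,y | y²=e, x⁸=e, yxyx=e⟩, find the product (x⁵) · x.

Compute (x⁵) · x by multiplying left to right and reducing via the relations at each step:
  (x⁵) · x = x⁶

Answer: x⁶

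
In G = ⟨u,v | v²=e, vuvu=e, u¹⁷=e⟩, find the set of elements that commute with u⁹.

⟨u⁹⟩ ⊆ C_G(u⁹) since powers of u⁹ commute with u⁹; so |C_G(u⁹)| ≥ |⟨u⁹⟩| = 17.
By orbit–stabilizer, |C_G(u⁹)| = |G| / |conj. class of u⁹| = 34 / 2 = 17.
The 17 elements commuting with u⁹ are {e, u, u², u³, u⁴, u⁵, u⁶, u⁷, u⁸, u⁹, u¹⁰, u¹¹, u¹², u¹³, u¹⁴, u¹⁵, u¹⁶}.

Answer: {e, u, u², u³, u⁴, u⁵, u⁶, u⁷, u⁸, u⁹, u¹⁰, u¹¹, u¹², u¹³, u¹⁴, u¹⁵, u¹⁶}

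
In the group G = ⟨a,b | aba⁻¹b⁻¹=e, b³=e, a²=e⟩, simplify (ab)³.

Compute successive powers of (ab), reducing at each step:
  (ab)²: (ab) · a = b;   b · b = b²
  (ab)³: (b²) · a = ab²;   (ab²) · b = a

Answer: a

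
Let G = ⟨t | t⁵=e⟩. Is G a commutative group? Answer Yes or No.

G has a single generator, so G is cyclic and hence abelian.

Answer: Yes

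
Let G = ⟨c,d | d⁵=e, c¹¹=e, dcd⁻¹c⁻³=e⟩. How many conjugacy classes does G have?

The conjugacy classes (representative and size) are:
  [e] (size 1), [c³] (size 5), [c⁶] (size 5), [c⁷d] (size 11), [c⁹d²] (size 11), [c⁷d³] (size 11), [c⁷d⁴] (size 11).
Class equation: 1 + 5 + 5 + 11 + 11 + 11 + 11 = 55 = |G|. So G has 7 conjugacy classes.

Answer: 7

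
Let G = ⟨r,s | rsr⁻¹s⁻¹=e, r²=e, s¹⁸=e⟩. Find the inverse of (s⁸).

The order of (s⁸) is 9 (smallest k with (s⁸)ᵏ = e), so (s⁸)⁻¹ = (s⁸)⁸ = s¹⁰.
Check: (s⁸) · (s¹⁰) → (s⁸) · s¹⁰ = e, giving e as required.

Answer: s¹⁰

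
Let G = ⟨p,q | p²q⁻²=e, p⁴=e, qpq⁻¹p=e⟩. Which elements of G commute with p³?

⟨p³⟩ ⊆ C_G(p³) since powers of p³ commute with p³; so |C_G(p³)| ≥ |⟨p³⟩| = 4.
By orbit–stabilizer, |C_G(p³)| = |G| / |conj. class of p³| = 8 / 2 = 4.
The 4 elements commuting with p³ are {e, p, p², p³}.

Answer: {e, p, p², p³}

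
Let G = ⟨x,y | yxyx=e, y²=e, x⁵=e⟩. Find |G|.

Enumerate words in the generators, reducing via the relations: the distinct elements are
  {e, x, y, xy, x², x³, x⁴, x²y, x³y, x⁴y}.
No further products give new elements, so |G| = 10.

Answer: 10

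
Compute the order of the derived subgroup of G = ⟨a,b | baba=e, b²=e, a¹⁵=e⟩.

G' = [G, G] is generated by all commutators. The generator-pair commutators are: [a, b] = a².
The subgroup they normally generate is {e, a, a², a³, a⁴, a⁵, a⁶, a⁷, a⁸, a⁹, a¹⁰, a¹¹, a¹², a¹³, a¹⁴}, of order 15.
Check: |G/G'| = 30/15 = 2 is the order of the abelianisation.

Answer: 15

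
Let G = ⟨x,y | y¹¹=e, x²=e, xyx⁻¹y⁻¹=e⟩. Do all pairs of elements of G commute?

Each pair of generators commutes: x·y = xy = y·x. Since the generators pairwise commute, every element of G commutes with every other, so G is abelian.

Answer: Yes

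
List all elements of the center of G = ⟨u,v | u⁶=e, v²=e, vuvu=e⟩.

An element z ∈ Z(G) iff z commutes with every generator.
For example u³ is central: (u³)·u = u⁴ = u·(u³); (u³)·v = u³v = v·(u³).
Whereas u ∉ Z(G) since u·v = uv ≠ u⁵v = v·u.
Checking each of the 12 elements this way gives Z(G) = {e, u³}, of order 2.

Answer: {e, u³}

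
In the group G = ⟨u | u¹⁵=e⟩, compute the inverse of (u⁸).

The order of (u⁸) is 15 (smallest k with (u⁸)ᵏ = e), so (u⁸)⁻¹ = (u⁸)¹⁴ = u⁷.
Check: (u⁸) · (u⁷) → (u⁸) · u⁷ = e, giving e as required.

Answer: u⁷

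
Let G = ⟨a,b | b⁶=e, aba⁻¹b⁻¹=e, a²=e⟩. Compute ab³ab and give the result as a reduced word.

Multiply left to right, reducing at each step:
  a · b³ = ab³
  (ab³) · a = b³
  (b³) · b = b⁴

Answer: b⁴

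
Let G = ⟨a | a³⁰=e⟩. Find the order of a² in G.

Compute successive powers until reaching e:
  (a²)¹ = a², (a²)² = a⁴, (a²)³ = a⁶, (a²)⁴ = a⁸, (a²)⁵ = a¹⁰, (a²)⁶ = a¹², (a²)⁷ = a¹⁴, (a²)⁸ = a¹⁶, (a²)⁹ = a¹⁸, (a²)¹⁰ = a²⁰, (a²)¹¹ = a²², (a²)¹² = a²⁴, (a²)¹³ = a²⁶, (a²)¹⁴ = a²⁸, (a²)¹⁵ = e.
The smallest positive k with (a²)ᵏ = e is 15.

Answer: 15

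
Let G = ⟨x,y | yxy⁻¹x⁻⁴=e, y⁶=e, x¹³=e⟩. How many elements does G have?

Enumerate words in the generators, reducing via the relations: the distinct elements are
  {e, x, y, xy, x², x³, x⁴, x⁵, x⁶, x⁷, x⁸, x⁹, y², y³, y⁴, y⁵, xy², xy³, xy⁴, xy⁵, x²y, x³y, x¹², x¹¹, x¹⁰, x⁴y, x⁵y, x⁶y, x⁷y, x⁸y, x⁹y, x²y², x²y³, x²y⁴, x²y⁵, x³y², x³y³, x³y⁴, x³y⁵, x¹²y, x¹¹y, x¹⁰y, x⁴y², x⁴y³, x⁴y⁴, x⁴y⁵, x⁵y², x⁵y³, x⁵y⁴, x⁵y⁵, x⁶y², x⁶y³, x⁶y⁴, x⁶y⁵, x⁷y², x⁷y³, x⁷y⁴, x⁷y⁵, x⁸y², x⁸y³, x⁸y⁴, x⁸y⁵, x⁹y², x⁹y³, x⁹y⁴, x⁹y⁵, x¹²y², x¹²y³, x¹²y⁴, x¹²y⁵, x¹¹y², x¹¹y³, x¹¹y⁴, x¹¹y⁵, x¹⁰y², x¹⁰y³, x¹⁰y⁴, x¹⁰y⁵}.
No further products give new elements, so |G| = 78.

Answer: 78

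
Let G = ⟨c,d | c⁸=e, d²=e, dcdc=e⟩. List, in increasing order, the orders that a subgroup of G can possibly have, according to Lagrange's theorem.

|G| = 16 = 2⁴. By Lagrange's theorem the order of any subgroup divides 16; the divisors of 16 are 1, 2, 4, 8, 16.

Answer: 1, 2, 4, 8, 16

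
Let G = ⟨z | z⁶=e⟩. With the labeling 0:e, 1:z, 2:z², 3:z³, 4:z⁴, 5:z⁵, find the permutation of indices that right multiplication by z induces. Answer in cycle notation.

(0 1 2 3 4 5)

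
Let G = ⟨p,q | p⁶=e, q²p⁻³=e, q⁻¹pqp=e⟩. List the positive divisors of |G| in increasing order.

|G| = 12 = 2² · 3. By Lagrange's theorem the order of any subgroup divides 12; the divisors of 12 are 1, 2, 3, 4, 6, 12.

Answer: 1, 2, 3, 4, 6, 12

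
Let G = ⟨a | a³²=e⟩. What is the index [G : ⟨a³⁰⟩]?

First find ord(a³⁰) by computing successive powers:
  (a³⁰)¹ = a³⁰, (a³⁰)² = a²⁸, (a³⁰)³ = a²⁶, (a³⁰)⁴ = a²⁴, (a³⁰)⁵ = a²², (a³⁰)⁶ = a²⁰, (a³⁰)⁷ = a¹⁸, (a³⁰)⁸ = a¹⁶, (a³⁰)⁹ = a¹⁴, (a³⁰)¹⁰ = a¹², (a³⁰)¹¹ = a¹⁰, (a³⁰)¹² = a⁸, (a³⁰)¹³ = a⁶, (a³⁰)¹⁴ = a⁴, (a³⁰)¹⁵ = a², (a³⁰)¹⁶ = e.
So |⟨a³⁰⟩| = ord(a³⁰) = 16. With |G| = 32, by Lagrange [G : ⟨a³⁰⟩] = 32/16 = 2.

Answer: 2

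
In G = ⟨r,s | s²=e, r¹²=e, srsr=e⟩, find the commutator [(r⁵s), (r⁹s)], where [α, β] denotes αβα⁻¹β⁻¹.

[(r⁵s), (r⁹s)] = (r⁵s)·(r⁹s)·(r⁵s)⁻¹·(r⁹s)⁻¹.
  (r⁵s) · (r⁹s) = r⁸
  (r⁸) · (r⁵s) = rs
  (rs) · (r⁹s) = r⁴

Answer: r⁴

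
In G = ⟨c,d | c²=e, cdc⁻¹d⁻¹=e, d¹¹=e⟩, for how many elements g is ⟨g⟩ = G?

G is cyclic of order 22. An element generates G iff its order is 22, and a cyclic group of order 22 has exactly φ(22) = 10 such elements.

Answer: 10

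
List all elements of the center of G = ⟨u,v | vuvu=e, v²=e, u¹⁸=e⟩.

An element z ∈ Z(G) iff z commutes with every generator.
For example u⁹ is central: (u⁹)·u = u¹⁰ = u·(u⁹); (u⁹)·v = u⁹v = v·(u⁹).
Whereas u ∉ Z(G) since u·v = uv ≠ u¹⁷v = v·u.
Checking each of the 36 elements this way gives Z(G) = {e, u⁹}, of order 2.

Answer: {e, u⁹}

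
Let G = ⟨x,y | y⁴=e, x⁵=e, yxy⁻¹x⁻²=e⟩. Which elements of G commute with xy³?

⟨xy³⟩ ⊆ C_G(xy³) since powers of xy³ commute with xy³; so |C_G(xy³)| ≥ |⟨xy³⟩| = 4.
By orbit–stabilizer, |C_G(xy³)| = |G| / |conj. class of xy³| = 20 / 5 = 4.
The 4 elements commuting with xy³ are {e, xy³, x³y, x⁴y²}.

Answer: {e, xy³, x³y, x⁴y²}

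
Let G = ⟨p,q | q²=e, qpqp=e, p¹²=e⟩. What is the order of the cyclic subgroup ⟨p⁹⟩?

|⟨p⁹⟩| equals the order of p⁹. Compute successive powers until reaching e:
  (p⁹)¹ = p⁹, (p⁹)² = p⁶, (p⁹)³ = p³, (p⁹)⁴ = e.
The smallest positive k with (p⁹)ᵏ = e is 4, so |⟨p⁹⟩| = 4.

Answer: 4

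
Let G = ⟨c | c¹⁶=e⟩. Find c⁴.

Compute successive powers of c, reducing at each step:
  c²: c · c = c²
  c³: (c²) · c = c³
  c⁴: (c³) · c = c⁴

Answer: c⁴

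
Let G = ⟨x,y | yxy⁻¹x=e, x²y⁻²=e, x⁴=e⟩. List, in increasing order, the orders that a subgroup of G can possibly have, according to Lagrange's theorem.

|G| = 8 = 2³. By Lagrange's theorem the order of any subgroup divides 8; the divisors of 8 are 1, 2, 4, 8.

Answer: 1, 2, 4, 8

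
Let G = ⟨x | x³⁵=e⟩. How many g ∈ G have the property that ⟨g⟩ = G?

G is cyclic of order 35. An element generates G iff its order is 35, and a cyclic group of order 35 has exactly φ(35) = 24 such elements.

Answer: 24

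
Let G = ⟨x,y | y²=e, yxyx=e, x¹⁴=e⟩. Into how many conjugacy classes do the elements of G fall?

The conjugacy classes (representative and size) are:
  [e] (size 1), [x¹³] (size 2), [x²] (size 2), [x³] (size 2), [x¹⁰] (size 2), [x⁵] (size 2), [x⁸] (size 2), [x⁷] (size 1), [x⁶y] (size 7), [x⁹y] (size 7).
Class equation: 1 + 2 + 2 + 2 + 2 + 2 + 2 + 1 + 7 + 7 = 28 = |G|. So G has 10 conjugacy classes.

Answer: 10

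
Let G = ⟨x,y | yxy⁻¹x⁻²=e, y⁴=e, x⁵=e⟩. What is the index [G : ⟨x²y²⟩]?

First find ord(x²y²) by computing successive powers:
  (x²y²)¹ = x²y², (x²y²)² = e.
So |⟨x²y²⟩| = ord(x²y²) = 2. With |G| = 20, by Lagrange [G : ⟨x²y²⟩] = 20/2 = 10.

Answer: 10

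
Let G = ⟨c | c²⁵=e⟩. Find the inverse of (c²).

The order of (c²) is 25 (smallest k with (c²)ᵏ = e), so (c²)⁻¹ = (c²)²⁴ = c²³.
Check: (c²) · (c²³) → (c²) · c²³ = e, giving e as required.

Answer: c²³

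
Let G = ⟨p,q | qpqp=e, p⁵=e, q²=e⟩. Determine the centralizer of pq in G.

⟨pq⟩ ⊆ C_G(pq) since powers of pq commute with pq; so |C_G(pq)| ≥ |⟨pq⟩| = 2.
By orbit–stabilizer, |C_G(pq)| = |G| / |conj. class of pq| = 10 / 5 = 2.
The 2 elements commuting with pq are {e, pq}.

Answer: {e, pq}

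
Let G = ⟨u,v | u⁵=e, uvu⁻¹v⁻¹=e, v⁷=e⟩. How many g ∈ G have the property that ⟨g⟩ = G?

G is cyclic of order 35. An element generates G iff its order is 35, and a cyclic group of order 35 has exactly φ(35) = 24 such elements.

Answer: 24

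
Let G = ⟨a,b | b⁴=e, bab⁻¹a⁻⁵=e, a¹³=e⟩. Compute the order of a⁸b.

Compute successive powers until reaching e:
  (a⁸b)¹ = a⁸b, (a⁸b)² = a⁹b², (a⁸b)³ = ab³, (a⁸b)⁴ = e.
The smallest positive k with (a⁸b)ᵏ = e is 4.

Answer: 4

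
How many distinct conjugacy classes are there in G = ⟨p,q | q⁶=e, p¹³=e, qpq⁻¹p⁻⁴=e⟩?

The conjugacy classes (representative and size) are:
  [e] (size 1), [p⁴] (size 6), [p¹¹] (size 6), [p⁷q] (size 13), [p⁸q²] (size 13), [p¹²q³] (size 13), [p⁵q⁴] (size 13), [p¹¹q⁵] (size 13).
Class equation: 1 + 6 + 6 + 13 + 13 + 13 + 13 + 13 = 78 = |G|. So G has 8 conjugacy classes.

Answer: 8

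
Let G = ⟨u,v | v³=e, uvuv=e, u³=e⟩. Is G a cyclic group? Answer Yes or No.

Every cyclic group is abelian. But u·v = uv while v·u = u²v², so u·v ≠ v·u and G is not abelian. Hence G is not cyclic.

Answer: No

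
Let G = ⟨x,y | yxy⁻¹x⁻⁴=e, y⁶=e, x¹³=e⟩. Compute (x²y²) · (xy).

Compute (x²y²) · (xy) by multiplying left to right and reducing via the relations at each step:
  (x²y²) · x = x⁵y²
  (x⁵y²) · y = x⁵y³

Answer: x⁵y³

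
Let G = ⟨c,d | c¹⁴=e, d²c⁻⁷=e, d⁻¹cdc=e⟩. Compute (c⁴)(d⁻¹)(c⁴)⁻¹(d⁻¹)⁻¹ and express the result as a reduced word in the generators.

[(c⁴), (d⁻¹)] = (c⁴)·(d⁻¹)·(c⁴)⁻¹·(d⁻¹)⁻¹.
  (c⁴) · (d⁻¹) = c⁴d⁻¹
  (c⁴d⁻¹) · (c¹⁰) = cd
  (cd) · d = c⁸

Answer: c⁸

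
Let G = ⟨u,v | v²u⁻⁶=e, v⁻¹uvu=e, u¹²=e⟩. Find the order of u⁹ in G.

Compute successive powers until reaching e:
  (u⁹)¹ = u⁹, (u⁹)² = u⁶, (u⁹)³ = u³, (u⁹)⁴ = e.
The smallest positive k with (u⁹)ᵏ = e is 4.

Answer: 4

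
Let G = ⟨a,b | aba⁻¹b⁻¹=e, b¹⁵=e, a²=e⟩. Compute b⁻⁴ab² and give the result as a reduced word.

Multiply left to right, reducing at each step:
  (b¹¹) · a = ab¹¹
  (ab¹¹) · b² = ab¹³

Answer: ab¹³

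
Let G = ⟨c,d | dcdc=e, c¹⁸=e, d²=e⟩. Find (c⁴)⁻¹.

The order of (c⁴) is 9 (smallest k with (c⁴)ᵏ = e), so (c⁴)⁻¹ = (c⁴)⁸ = c¹⁴.
Check: (c⁴) · (c¹⁴) → (c⁴) · c¹⁴ = e, giving e as required.

Answer: c¹⁴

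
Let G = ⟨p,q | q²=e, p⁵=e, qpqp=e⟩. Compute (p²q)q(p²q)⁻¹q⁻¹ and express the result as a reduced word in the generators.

[(p²q), q] = (p²q)·q·(p²q)⁻¹·q⁻¹.
  (p²q) · q = p²
  (p²) · (p²q) = p⁴q
  (p⁴q) · q = p⁴

Answer: p⁴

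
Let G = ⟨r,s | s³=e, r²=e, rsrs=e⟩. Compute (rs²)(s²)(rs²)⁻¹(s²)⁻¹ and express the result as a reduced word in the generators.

[(rs²), (s²)] = (rs²)·(s²)·(rs²)⁻¹·(s²)⁻¹.
  (rs²) · (s²) = rs
  (rs) · (rs²) = s
  s · s = s²

Answer: s²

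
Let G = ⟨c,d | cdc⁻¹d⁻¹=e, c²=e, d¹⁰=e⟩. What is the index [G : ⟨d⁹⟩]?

First find ord(d⁹) by computing successive powers:
  (d⁹)¹ = d⁹, (d⁹)² = d⁸, (d⁹)³ = d⁷, (d⁹)⁴ = d⁶, (d⁹)⁵ = d⁵, (d⁹)⁶ = d⁴, (d⁹)⁷ = d³, (d⁹)⁸ = d², (d⁹)⁹ = d, (d⁹)¹⁰ = e.
So |⟨d⁹⟩| = ord(d⁹) = 10. With |G| = 20, by Lagrange [G : ⟨d⁹⟩] = 20/10 = 2.

Answer: 2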